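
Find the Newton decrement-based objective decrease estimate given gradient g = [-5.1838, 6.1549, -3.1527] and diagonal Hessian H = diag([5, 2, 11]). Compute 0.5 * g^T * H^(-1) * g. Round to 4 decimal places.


Step 1: H is diagonal, so H^(-1) * g = [-1.0368, 3.0775, -0.2866].
Step 2: g^T H^(-1) g = sum_i g_i^2 / H_ii
  = (-5.1838)^2/5 + (6.1549)^2/2 + (-3.1527)^2/11
  = 5.3744 + 18.9414 + 0.9036 = 25.2193
Step 3: Objective decrease = 0.5 * g^T H^(-1) g = 12.6097


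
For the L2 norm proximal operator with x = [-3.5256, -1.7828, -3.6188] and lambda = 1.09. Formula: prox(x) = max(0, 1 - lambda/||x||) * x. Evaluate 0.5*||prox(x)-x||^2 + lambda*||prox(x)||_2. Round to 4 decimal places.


Step 1: Compute ||x||.
||x|| = 5.3576
Step 2: Compute scaling factor.
scale = max(0, 1 - 1.09/5.3576) = 0.7966
Step 3: prox(x) = [-2.8083, -1.4201, -2.8826]
||prox(x)|| = 4.2676
Step 4: Proximal objective.
0.5*||prox-x||^2 = 0.5941
lambda*||prox|| = 4.6517
Total = 5.2457


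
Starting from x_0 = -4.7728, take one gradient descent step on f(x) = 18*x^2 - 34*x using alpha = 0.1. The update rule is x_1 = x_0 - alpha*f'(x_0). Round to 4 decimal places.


We compute the gradient at x_0 and apply the update.
f'(x) = 36*x - 34
f'(-4.7728) = 36*-4.7728 - 34 = -205.8208
x_1 = -4.7728 - 0.1*-205.8208 = 15.8093


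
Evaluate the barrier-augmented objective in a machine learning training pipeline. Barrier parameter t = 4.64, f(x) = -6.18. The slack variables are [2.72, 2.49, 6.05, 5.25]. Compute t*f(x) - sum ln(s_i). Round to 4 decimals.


Step 1: Compute log-barrier.
ln values: [1.0006, 0.9123, 1.8001, 1.6582]
phi = -(1.0006 + 0.9123 + 1.8001 + 1.6582) = -5.3712
Step 2: Compute augmented objective.
t*f(x) = 4.64*-6.18 = -28.6752
Total = -28.6752 - 5.3712 = -34.0464


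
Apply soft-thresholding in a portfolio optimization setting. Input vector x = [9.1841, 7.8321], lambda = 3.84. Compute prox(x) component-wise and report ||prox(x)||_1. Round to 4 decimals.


Soft-thresholding with lambda = 3.84:
prox(9.1841) = sign(9.1841)*max(|9.1841| - 3.84, 0) = 5.3441
prox(7.8321) = sign(7.8321)*max(|7.8321| - 3.84, 0) = 3.9921
prox(x) = [5.3441, 3.9921]
||prox(x)||_1 = 5.3441 + 3.9921 = 9.3362


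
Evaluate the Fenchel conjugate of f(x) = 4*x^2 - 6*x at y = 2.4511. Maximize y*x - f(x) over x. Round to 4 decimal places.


f*(y) = sup_x {y*x - a*x^2 - b*x} = sup_x {(y-b)*x - a*x^2}
FOC: (y - b) - 2a*x = 0 => x* = (y - b)/(2a)
x* = (2.4511 + 6)/(2*4) = 1.0564
f*(2.4511) = (y-b)^2/(4a) = (2.4511 + 6)^2/(4*4)
= 71.4211/16 = 4.4638


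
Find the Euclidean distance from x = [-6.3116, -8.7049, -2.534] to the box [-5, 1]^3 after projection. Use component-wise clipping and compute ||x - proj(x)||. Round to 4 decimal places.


Project each component onto [-5, 1].
clip(-6.3116) = -5.0, clip(-8.7049) = -5.0, clip(-2.534) = -2.534
Projection = [-5.0, -5.0, -2.534]
Squared diffs: [1.7203, 13.7263, 0.0]
Distance = sqrt(15.4466) = 3.9302


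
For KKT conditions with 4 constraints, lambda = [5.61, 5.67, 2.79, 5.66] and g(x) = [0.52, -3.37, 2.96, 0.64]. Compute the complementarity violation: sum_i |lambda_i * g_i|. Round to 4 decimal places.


KKT complementary slackness check:
lambda_1 * g_1 = 5.61 * 0.52 = 2.9172
lambda_2 * g_2 = 5.67 * -3.37 = -19.1079
lambda_3 * g_3 = 2.79 * 2.96 = 8.2584
lambda_4 * g_4 = 5.66 * 0.64 = 3.6224
Total violation = 2.9172 + 19.1079 + 8.2584 + 3.6224 = 33.9059


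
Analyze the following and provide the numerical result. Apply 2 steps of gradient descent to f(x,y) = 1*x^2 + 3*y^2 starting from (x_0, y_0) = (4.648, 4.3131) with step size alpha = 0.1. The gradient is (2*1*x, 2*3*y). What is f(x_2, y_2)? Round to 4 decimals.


Gradient descent on f(x,y) = 1*x^2 + 3*y^2.
Starting point: (4.648, 4.3131), alpha = 0.1
Step 1: grad_x = 2*1*4.648 = 9.296, grad_y = 2*3*4.3131 = 25.8786
  x_1 = 4.648 - 0.1*9.296 = 3.7184
  y_1 = 4.3131 - 0.1*25.8786 = 1.7252
Step 2: grad_x = 2*1*3.7184 = 7.4368, grad_y = 2*3*1.7252 = 10.3514
  x_2 = 3.7184 - 0.1*7.4368 = 2.9747
  y_2 = 1.7252 - 0.1*10.3514 = 0.6901
f(2.9747, 0.6901) = 1*2.9747^2 + 3*0.6901^2 = 10.2777


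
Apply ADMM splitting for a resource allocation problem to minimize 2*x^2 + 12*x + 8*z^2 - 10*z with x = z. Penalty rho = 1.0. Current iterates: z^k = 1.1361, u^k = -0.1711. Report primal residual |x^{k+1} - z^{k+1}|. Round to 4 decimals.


ADMM iteration with rho = 1.0, z^k = 1.1361, u^k = -0.1711
Step 1: x-update.
Minimize 2*x^2 + 12*x + (1.0/2)*(x - 1.1361 - 0.1711)^2
FOC: (2*2 + 1.0)*x = -12 + 1.0*(1.1361 + 0.1711)
x^{k+1} = -2.1386
Step 2: z-update.
Minimize 8*z^2 - 10*z + (1.0/2)*(-2.1386 - z - 0.1711)^2
FOC: (2*8 + 1.0)*z = 10 + 1.0*(-2.1386 - 0.1711)
z^{k+1} = 0.4524
Step 3: u-update.
u^{k+1} = -0.1711 - 2.1386 - 0.4524 = -2.762
Step 4: Primal residual = |-2.1386 - 0.4524| = 2.5909


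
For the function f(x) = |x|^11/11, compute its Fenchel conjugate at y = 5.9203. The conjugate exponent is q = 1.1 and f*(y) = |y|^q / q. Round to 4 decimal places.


The conjugate exponent q satisfies 1/p + 1/q = 1.
p = 11, so q = 11/(11 - 1) = 1.1
|y|^q = 5.9203^1.1 = 7.0726
f*(5.9203) = 7.0726 / 1.1 = 6.4296


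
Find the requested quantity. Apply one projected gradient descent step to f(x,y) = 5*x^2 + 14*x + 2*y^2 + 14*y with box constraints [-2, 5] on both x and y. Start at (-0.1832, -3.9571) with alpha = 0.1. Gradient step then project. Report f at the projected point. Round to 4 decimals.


Step 1: Compute gradient at (-0.1832, -3.9571).
grad_x = 2*5*-0.1832 + 14 = 12.168
grad_y = 2*2*-3.9571 + 14 = -1.8284
Step 2: Gradient step.
x_raw = -0.1832 - 0.1*12.168 = -1.4
y_raw = -3.9571 - 0.1*-1.8284 = -3.7743
Step 3: Project onto [-2, 5].
x_proj = clip(-1.4) = -1.4
y_proj = clip(-3.7743) = -2.0
Step 4: Evaluate f.
f(-1.4, -2.0) = -29.8


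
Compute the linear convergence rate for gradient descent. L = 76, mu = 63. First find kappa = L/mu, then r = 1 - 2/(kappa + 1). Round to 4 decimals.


Step 1: Compute the condition number.
kappa = L/mu = 76/63 = 1.2063
Step 2: Compute the convergence rate.
r = 1 - 2/(kappa + 1) = 1 - 2*mu/(L + mu) = (L - mu)/(L + mu) = 13/139 = 0.0935


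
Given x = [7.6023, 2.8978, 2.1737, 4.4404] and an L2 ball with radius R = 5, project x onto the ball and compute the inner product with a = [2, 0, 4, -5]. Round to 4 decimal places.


Step 1: Compute ||x|| (intermediates to 6 decimals).
||x|| = sqrt(7.6023^2 + 2.8978^2 + 2.1737^2 + 4.4404^2) = 9.520207
Step 2: Project.
Since ||x|| > R, scale = R/||x|| = 5/9.520207 = 0.525199, proj(x) = scale * x
proj(x) = [3.99272, 1.521922, 1.141625, 2.332094]
Step 3: Dot product.
a^T * proj(x) = 2*3.99272 + 0*1.521922 + 4*1.141625 - 5*2.332094 = 0.8915


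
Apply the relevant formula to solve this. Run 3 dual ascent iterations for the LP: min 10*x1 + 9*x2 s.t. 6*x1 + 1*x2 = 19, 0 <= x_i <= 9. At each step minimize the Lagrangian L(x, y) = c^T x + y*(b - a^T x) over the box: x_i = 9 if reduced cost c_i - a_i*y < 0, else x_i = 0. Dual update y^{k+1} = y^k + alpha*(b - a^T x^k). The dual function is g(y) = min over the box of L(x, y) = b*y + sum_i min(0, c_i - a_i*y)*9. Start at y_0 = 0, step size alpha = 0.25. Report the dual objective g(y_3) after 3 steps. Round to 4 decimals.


Dual ascent for LP: min 10*x1 + 9*x2, 6*x1 + 1*x2 = 19, 0 <= x_i <= 9
Step 1: y^k = 0.0, reduced costs: (10.0, 9.0)
  x^k = (0.0, 0.0), subgradient = b - a^T x = 19.0
  y^{k+1} = 0.0 + 0.25*19.0 = 4.75
Step 2: y^k = 4.75, reduced costs: (-18.5, 4.25)
  x^k = (9.0, 0.0), subgradient = b - a^T x = -35.0
  y^{k+1} = 4.75 + 0.25*-35.0 = -4.0
Step 3: y^k = -4.0, reduced costs: (34.0, 13.0)
  x^k = (0.0, 0.0), subgradient = b - a^T x = 19.0
  y^{k+1} = -4.0 + 0.25*19.0 = 0.75
Dual objective at y_3 = 0.75: reduced costs (5.5, 8.25), box minimizer x = (0.0, 0.0)
g(y_3) = b*y + (c1 - a1*y)*x1 + (c2 - a2*y)*x2 = 19*0.75 + 5.5*0.0 + 8.25*0.0 = 14.25 + 0.0 + 0.0 = 14.25


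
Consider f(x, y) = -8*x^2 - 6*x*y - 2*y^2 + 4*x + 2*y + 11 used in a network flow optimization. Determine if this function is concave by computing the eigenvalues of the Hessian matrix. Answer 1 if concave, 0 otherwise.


The Hessian of f(x,y) = -8*x^2 - 6*x*y - 2*y^2 + 4*x + 2*y + 11 is:
H = [[-16, -6], [-6, -4]]
Trace = -16 - 4 = -20
Determinant = -16*-4 - (-6)^2 = 28
Discriminant = (-20)^2 - 4*28 = 288.0
Eigenvalues: lambda_1 = -18.4853, lambda_2 = -1.5147
The function is concave.

1


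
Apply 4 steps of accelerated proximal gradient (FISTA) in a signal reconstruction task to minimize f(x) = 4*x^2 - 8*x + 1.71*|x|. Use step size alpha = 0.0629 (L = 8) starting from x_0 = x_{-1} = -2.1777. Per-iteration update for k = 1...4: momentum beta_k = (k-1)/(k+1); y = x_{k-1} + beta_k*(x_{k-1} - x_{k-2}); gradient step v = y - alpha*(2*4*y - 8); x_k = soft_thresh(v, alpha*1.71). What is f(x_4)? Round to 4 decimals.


FISTA on f(x) = 4*x^2 - 8*x + 1.71*|x|
L = 8, alpha = 0.0629
Iteration 1: beta = 0.0, y = -2.1777 + 0.0*(-2.1777 + 2.1777) = -2.1777
  grad(y) = -25.4216, v = y - alpha*grad = -0.5787
  prox(v) = soft_thresh(-0.5787, 0.1076) = -0.4711
Iteration 2: beta = 0.3333, y = -0.4711 + 0.3333*(-0.4711 + 2.1777) = 0.0977
  grad(y) = -7.2181, v = y - alpha*grad = 0.5518
  prox(v) = soft_thresh(0.5518, 0.1076) = 0.4442
Iteration 3: beta = 0.5, y = 0.4442 + 0.5*(0.4442 + 0.4711) = 0.9019
  grad(y) = -0.7852, v = y - alpha*grad = 0.9512
  prox(v) = soft_thresh(0.9512, 0.1076) = 0.8437
Iteration 4: beta = 0.6, y = 0.8437 + 0.6*(0.8437 - 0.4442) = 1.0834
  grad(y) = 0.667, v = y - alpha*grad = 1.0414
  prox(v) = soft_thresh(1.0414, 0.1076) = 0.9339
f(x_4) = 4*0.9339^2 - 8*0.9339 + 1.71*|0.9339| = -2.3856


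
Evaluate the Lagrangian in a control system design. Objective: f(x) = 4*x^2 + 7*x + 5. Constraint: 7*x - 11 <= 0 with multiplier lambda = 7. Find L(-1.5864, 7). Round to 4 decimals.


Step 1: Evaluate f(x).
f(-1.5864) = 4*(-1.5864)^2 + 7*(-1.5864) + 5 = 3.9619
Step 2: Evaluate g(x).
g(-1.5864) = 7*-1.5864 - 11 = -22.1048
Step 3: Compute Lagrangian.
L = 3.9619 + 7*-22.1048 = -150.7717


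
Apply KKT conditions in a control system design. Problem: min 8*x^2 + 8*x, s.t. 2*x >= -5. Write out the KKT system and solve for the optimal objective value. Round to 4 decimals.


Step 1: Try lambda = 0 (constraint inactive).
Stationarity: 2*8*x + 8 = 0
x* = -8/(2*8) = -0.5
Check constraint: 2*-0.5 = -1.0 >= -5 -- satisfied.
Step 2: Compute optimal value.
f(x*) = 8*(-0.5)^2 + 8*(-0.5) = -2.0


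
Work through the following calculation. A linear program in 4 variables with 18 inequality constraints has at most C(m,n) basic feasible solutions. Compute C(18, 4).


Each vertex corresponds to some choice of n active constraints out of m, so the number of vertices is at most C(m, n) = m! / (n!(m-n)!).
m = 18, n = 4
Numerator: 18 * 17 * 16 * 15
Denominator: 4! = 24
C(18, 4) = 3060


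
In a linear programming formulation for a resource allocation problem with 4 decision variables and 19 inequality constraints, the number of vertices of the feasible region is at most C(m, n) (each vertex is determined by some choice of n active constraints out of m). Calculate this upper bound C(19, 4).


Each vertex corresponds to some choice of n active constraints out of m, so the number of vertices is at most C(m, n) = m! / (n!(m-n)!).
m = 19, n = 4
Numerator: 19 * 18 * 17 * 16
Denominator: 4! = 24
C(19, 4) = 3876


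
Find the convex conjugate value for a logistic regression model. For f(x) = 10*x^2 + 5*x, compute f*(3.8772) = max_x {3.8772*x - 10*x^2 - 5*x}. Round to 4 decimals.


f*(y) = sup_x {y*x - a*x^2 - b*x} = sup_x {(y-b)*x - a*x^2}
FOC: (y - b) - 2a*x = 0 => x* = (y - b)/(2a)
x* = (3.8772 - 5)/(2*10) = -0.0561
f*(3.8772) = (y-b)^2/(4a) = (3.8772 - 5)^2/(4*10)
= 1.2607/40 = 0.0315


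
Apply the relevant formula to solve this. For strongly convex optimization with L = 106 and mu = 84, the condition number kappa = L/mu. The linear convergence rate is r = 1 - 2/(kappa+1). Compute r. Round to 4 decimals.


Step 1: Compute the condition number.
kappa = L/mu = 106/84 = 1.2619
Step 2: Compute the convergence rate.
r = 1 - 2/(kappa + 1) = 1 - 2*mu/(L + mu) = (L - mu)/(L + mu) = 22/190 = 0.1158


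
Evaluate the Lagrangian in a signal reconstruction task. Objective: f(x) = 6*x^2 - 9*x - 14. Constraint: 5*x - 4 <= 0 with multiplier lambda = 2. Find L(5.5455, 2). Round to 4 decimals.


Step 1: Evaluate f(x).
f(5.5455) = 6*5.5455^2 - 9*5.5455 - 14 = 120.6059
Step 2: Evaluate g(x).
g(5.5455) = 5*5.5455 - 4 = 23.7275
Step 3: Compute Lagrangian.
L = 120.6059 + 2*23.7275 = 168.0609


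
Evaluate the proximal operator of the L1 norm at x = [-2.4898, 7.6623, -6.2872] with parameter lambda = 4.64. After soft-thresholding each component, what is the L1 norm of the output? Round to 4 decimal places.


Soft-thresholding with lambda = 4.64:
prox(-2.4898) = sign(-2.4898)*max(|-2.4898| - 4.64, 0) = 0.0
prox(7.6623) = sign(7.6623)*max(|7.6623| - 4.64, 0) = 3.0223
prox(-6.2872) = sign(-6.2872)*max(|-6.2872| - 4.64, 0) = -1.6472
prox(x) = [0.0, 3.0223, -1.6472]
||prox(x)||_1 = 0.0 + 3.0223 + 1.6472 = 4.6695


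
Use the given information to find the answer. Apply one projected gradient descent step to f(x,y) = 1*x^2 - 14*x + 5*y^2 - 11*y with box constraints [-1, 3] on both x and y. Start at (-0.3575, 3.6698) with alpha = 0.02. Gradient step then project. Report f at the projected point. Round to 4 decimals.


Step 1: Compute gradient at (-0.3575, 3.6698).
grad_x = 2*1*-0.3575 - 14 = -14.715
grad_y = 2*5*3.6698 - 11 = 25.698
Step 2: Gradient step.
x_raw = -0.3575 - 0.02*-14.715 = -0.0632
y_raw = 3.6698 - 0.02*25.698 = 3.1558
Step 3: Project onto [-1, 3].
x_proj = clip(-0.0632) = -0.0632
y_proj = clip(3.1558) = 3.0
Step 4: Evaluate f.
f(-0.0632, 3.0) = 12.8888


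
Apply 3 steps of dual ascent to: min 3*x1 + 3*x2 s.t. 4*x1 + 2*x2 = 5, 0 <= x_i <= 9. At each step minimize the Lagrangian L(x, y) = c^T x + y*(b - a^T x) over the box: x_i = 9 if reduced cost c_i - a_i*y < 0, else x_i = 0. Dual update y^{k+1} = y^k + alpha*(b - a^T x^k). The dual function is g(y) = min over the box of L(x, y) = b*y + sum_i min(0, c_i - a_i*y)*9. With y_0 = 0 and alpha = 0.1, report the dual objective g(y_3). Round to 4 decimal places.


Dual ascent for LP: min 3*x1 + 3*x2, 4*x1 + 2*x2 = 5, 0 <= x_i <= 9
Step 1: y^k = 0.0, reduced costs: (3.0, 3.0)
  x^k = (0.0, 0.0), subgradient = b - a^T x = 5.0
  y^{k+1} = 0.0 + 0.1*5.0 = 0.5
Step 2: y^k = 0.5, reduced costs: (1.0, 2.0)
  x^k = (0.0, 0.0), subgradient = b - a^T x = 5.0
  y^{k+1} = 0.5 + 0.1*5.0 = 1.0
Step 3: y^k = 1.0, reduced costs: (-1.0, 1.0)
  x^k = (9.0, 0.0), subgradient = b - a^T x = -31.0
  y^{k+1} = 1.0 + 0.1*-31.0 = -2.1
Dual objective at y_3 = -2.1: reduced costs (11.4, 7.2), box minimizer x = (0.0, 0.0)
g(y_3) = b*y + (c1 - a1*y)*x1 + (c2 - a2*y)*x2 = 5*(-2.1) + 11.4*0.0 + 7.2*0.0 = -10.5 + 0.0 + 0.0 = -10.5


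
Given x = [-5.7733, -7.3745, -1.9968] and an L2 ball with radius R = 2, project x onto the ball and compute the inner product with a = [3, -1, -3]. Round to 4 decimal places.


Step 1: Compute ||x|| (intermediates to 6 decimals).
||x|| = sqrt((-5.7733)^2 + (-7.3745)^2 + (-1.9968)^2) = 9.576088
Step 2: Project.
Since ||x|| > R, scale = R/||x|| = 2/9.576088 = 0.208854, proj(x) = scale * x
proj(x) = [-1.205777, -1.540194, -0.41704]
Step 3: Dot product.
a^T * proj(x) = 3*(-1.205777) - 1*(-1.540194) - 3*(-0.41704) = -0.826


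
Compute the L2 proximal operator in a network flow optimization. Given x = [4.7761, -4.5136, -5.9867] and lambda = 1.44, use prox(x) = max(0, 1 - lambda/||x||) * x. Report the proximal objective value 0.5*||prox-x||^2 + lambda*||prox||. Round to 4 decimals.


Step 1: Compute ||x||.
||x|| = 8.8896
Step 2: Compute scaling factor.
scale = max(0, 1 - 1.44/8.8896) = 0.838
Step 3: prox(x) = [4.0024, -3.7825, -5.0169]
||prox(x)|| = 7.4496
Step 4: Proximal objective.
0.5*||prox-x||^2 = 1.0368
lambda*||prox|| = 10.7274
Total = 11.7642


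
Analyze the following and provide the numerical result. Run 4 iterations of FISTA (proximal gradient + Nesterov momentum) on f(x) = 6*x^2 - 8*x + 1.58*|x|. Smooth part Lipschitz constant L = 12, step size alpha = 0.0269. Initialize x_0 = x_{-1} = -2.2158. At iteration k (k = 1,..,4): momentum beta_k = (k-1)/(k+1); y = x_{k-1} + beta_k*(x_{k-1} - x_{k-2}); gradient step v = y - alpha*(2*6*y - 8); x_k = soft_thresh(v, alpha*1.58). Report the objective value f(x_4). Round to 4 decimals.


FISTA on f(x) = 6*x^2 - 8*x + 1.58*|x|
L = 12, alpha = 0.0269
Iteration 1: beta = 0.0, y = -2.2158 + 0.0*(-2.2158 + 2.2158) = -2.2158
  grad(y) = -34.5896, v = y - alpha*grad = -1.2853
  prox(v) = soft_thresh(-1.2853, 0.0425) = -1.2428
Iteration 2: beta = 0.3333, y = -1.2428 + 0.3333*(-1.2428 + 2.2158) = -0.9185
  grad(y) = -19.0222, v = y - alpha*grad = -0.4068
  prox(v) = soft_thresh(-0.4068, 0.0425) = -0.3643
Iteration 3: beta = 0.5, y = -0.3643 + 0.5*(-0.3643 + 1.2428) = 0.0749
  grad(y) = -7.1007, v = y - alpha*grad = 0.266
  prox(v) = soft_thresh(0.266, 0.0425) = 0.2234
Iteration 4: beta = 0.6, y = 0.2234 + 0.6*(0.2234 + 0.3643) = 0.5761
  grad(y) = -1.0867, v = y - alpha*grad = 0.6053
  prox(v) = soft_thresh(0.6053, 0.0425) = 0.5628
f(x_4) = 6*0.5628^2 - 8*0.5628 + 1.58*|0.5628| = -1.7127


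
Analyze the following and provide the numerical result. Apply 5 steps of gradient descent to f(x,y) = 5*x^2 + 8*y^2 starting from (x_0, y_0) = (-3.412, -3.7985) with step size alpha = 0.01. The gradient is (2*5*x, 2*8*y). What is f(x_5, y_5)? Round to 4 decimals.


Gradient descent on f(x,y) = 5*x^2 + 8*y^2.
Starting point: (-3.412, -3.7985), alpha = 0.01
Step 1: grad_x = 2*5*-3.412 = -34.12, grad_y = 2*8*-3.7985 = -60.776
  x_1 = -3.412 - 0.01*-34.12 = -3.0708
  y_1 = -3.7985 - 0.01*-60.776 = -3.1907
Step 2: grad_x = 2*5*-3.0708 = -30.708, grad_y = 2*8*-3.1907 = -51.0518
  x_2 = -3.0708 - 0.01*-30.708 = -2.7637
  y_2 = -3.1907 - 0.01*-51.0518 = -2.6802
Step 3: grad_x = 2*5*-2.7637 = -27.6372, grad_y = 2*8*-2.6802 = -42.8835
  x_3 = -2.7637 - 0.01*-27.6372 = -2.4873
  y_3 = -2.6802 - 0.01*-42.8835 = -2.2514
Step 4: grad_x = 2*5*-2.4873 = -24.8735, grad_y = 2*8*-2.2514 = -36.0222
  x_4 = -2.4873 - 0.01*-24.8735 = -2.2386
  y_4 = -2.2514 - 0.01*-36.0222 = -1.8912
Step 5: grad_x = 2*5*-2.2386 = -22.3861, grad_y = 2*8*-1.8912 = -30.2586
  x_5 = -2.2386 - 0.01*-22.3861 = -2.0148
  y_5 = -1.8912 - 0.01*-30.2586 = -1.5886
f(-2.0148, -1.5886) = 5*(-2.0148)^2 + 8*(-1.5886)^2 = 40.4848


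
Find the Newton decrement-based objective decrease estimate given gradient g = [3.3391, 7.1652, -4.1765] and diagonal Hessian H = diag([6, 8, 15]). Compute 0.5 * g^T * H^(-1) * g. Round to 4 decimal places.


Step 1: H is diagonal, so H^(-1) * g = [0.5565, 0.8957, -0.2784].
Step 2: g^T H^(-1) g = sum_i g_i^2 / H_ii
  = (3.3391)^2/6 + (7.1652)^2/8 + (-4.1765)^2/15
  = 1.8583 + 6.4175 + 1.1629 = 9.4387
Step 3: Objective decrease = 0.5 * g^T H^(-1) g = 4.7193


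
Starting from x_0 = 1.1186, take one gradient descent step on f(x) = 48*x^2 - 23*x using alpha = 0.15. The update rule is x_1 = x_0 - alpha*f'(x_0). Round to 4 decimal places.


We compute the gradient at x_0 and apply the update.
f'(x) = 96*x - 23
f'(1.1186) = 96*1.1186 - 23 = 84.3856
x_1 = 1.1186 - 0.15*84.3856 = -11.5392


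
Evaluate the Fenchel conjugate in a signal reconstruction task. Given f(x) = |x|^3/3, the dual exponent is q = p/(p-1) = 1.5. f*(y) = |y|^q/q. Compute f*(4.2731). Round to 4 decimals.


The conjugate exponent q satisfies 1/p + 1/q = 1.
p = 3, so q = 3/(3 - 1) = 1.5
|y|^q = 4.2731^1.5 = 8.8331
f*(4.2731) = 8.8331 / 1.5 = 5.8888


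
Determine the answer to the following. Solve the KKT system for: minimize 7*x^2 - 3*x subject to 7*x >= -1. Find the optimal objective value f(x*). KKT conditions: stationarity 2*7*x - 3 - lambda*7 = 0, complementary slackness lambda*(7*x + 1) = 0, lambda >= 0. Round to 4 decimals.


Step 1: Try lambda = 0 (constraint inactive).
Stationarity: 2*7*x - 3 = 0
x* = 3/(2*7) = 3/14 = 0.2143 (rounded; the exact value 3/14 is used below)
Check constraint: 7*0.2143 = 1.5001 >= -1 -- satisfied.
Step 2: Compute optimal value.
f(x*) = 7*(3/14)^2 - 3*(3/14) = -0.3214


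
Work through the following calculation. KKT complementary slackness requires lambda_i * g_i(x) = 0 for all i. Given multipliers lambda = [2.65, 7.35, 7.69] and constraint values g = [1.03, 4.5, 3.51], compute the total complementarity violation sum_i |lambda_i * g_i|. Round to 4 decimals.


KKT complementary slackness check:
lambda_1 * g_1 = 2.65 * 1.03 = 2.7295
lambda_2 * g_2 = 7.35 * 4.5 = 33.075
lambda_3 * g_3 = 7.69 * 3.51 = 26.9919
Total violation = 2.7295 + 33.075 + 26.9919 = 62.7964


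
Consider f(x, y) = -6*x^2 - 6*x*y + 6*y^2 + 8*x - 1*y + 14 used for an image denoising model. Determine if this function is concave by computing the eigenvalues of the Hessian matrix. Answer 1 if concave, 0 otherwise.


The Hessian of f(x,y) = -6*x^2 - 6*x*y + 6*y^2 + 8*x - 1*y + 14 is:
H = [[-12, -6], [-6, 12]]
Trace = -12 + 12 = 0
Determinant = -12*12 - (-6)^2 = -180
Discriminant = (0)^2 - 4*-180 = 720.0
Eigenvalues: lambda_1 = -13.4164, lambda_2 = 13.4164
The function is not concave.

0


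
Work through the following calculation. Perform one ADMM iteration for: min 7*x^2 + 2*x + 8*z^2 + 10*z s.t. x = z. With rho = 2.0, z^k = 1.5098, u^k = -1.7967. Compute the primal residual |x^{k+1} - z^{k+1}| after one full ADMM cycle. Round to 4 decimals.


ADMM iteration with rho = 2.0, z^k = 1.5098, u^k = -1.7967
Step 1: x-update.
Minimize 7*x^2 + 2*x + (2.0/2)*(x - 1.5098 - 1.7967)^2
FOC: (2*7 + 2.0)*x = -2 + 2.0*(1.5098 + 1.7967)
x^{k+1} = 0.2883
Step 2: z-update.
Minimize 8*z^2 + 10*z + (2.0/2)*(0.2883 - z - 1.7967)^2
FOC: (2*8 + 2.0)*z = -10 + 2.0*(0.2883 - 1.7967)
z^{k+1} = -0.7232
Step 3: u-update.
u^{k+1} = -1.7967 + 0.2883 + 0.7232 = -0.7852
Step 4: Primal residual = |0.2883 + 0.7232| = 1.0115


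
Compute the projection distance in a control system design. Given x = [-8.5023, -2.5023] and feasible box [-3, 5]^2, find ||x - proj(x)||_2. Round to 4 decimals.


Project each component onto [-3, 5].
clip(-8.5023) = -3.0, clip(-2.5023) = -2.5023
Projection = [-3.0, -2.5023]
Squared diffs: [30.2753, 0.0]
Distance = sqrt(30.2753) = 5.5023


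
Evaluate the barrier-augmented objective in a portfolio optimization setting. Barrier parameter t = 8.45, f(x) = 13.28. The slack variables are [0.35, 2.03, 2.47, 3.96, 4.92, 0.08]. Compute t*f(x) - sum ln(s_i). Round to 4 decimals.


Step 1: Compute log-barrier.
ln values: [-1.0498, 0.708, 0.9042, 1.3762, 1.5933, -2.5257]
phi = -(-1.0498 + 0.708 + 0.9042 + 1.3762 + 1.5933 - 2.5257) = -1.0063
Step 2: Compute augmented objective.
t*f(x) = 8.45*13.28 = 112.216
Total = 112.216 - 1.0063 = 111.2097


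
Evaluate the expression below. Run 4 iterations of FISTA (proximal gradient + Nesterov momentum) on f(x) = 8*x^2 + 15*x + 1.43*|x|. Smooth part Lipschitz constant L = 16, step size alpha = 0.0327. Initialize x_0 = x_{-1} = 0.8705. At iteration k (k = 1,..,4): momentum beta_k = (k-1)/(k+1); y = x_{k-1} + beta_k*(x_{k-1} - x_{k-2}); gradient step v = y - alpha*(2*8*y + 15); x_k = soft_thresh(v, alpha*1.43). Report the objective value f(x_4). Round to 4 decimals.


FISTA on f(x) = 8*x^2 + 15*x + 1.43*|x|
L = 16, alpha = 0.0327
Iteration 1: beta = 0.0, y = 0.8705 + 0.0*(0.8705 - 0.8705) = 0.8705
  grad(y) = 28.928, v = y - alpha*grad = -0.0754
  prox(v) = soft_thresh(-0.0754, 0.0468) = -0.0287
Iteration 2: beta = 0.3333, y = -0.0287 + 0.3333*(-0.0287 - 0.8705) = -0.3284
  grad(y) = 9.7454, v = y - alpha*grad = -0.6471
  prox(v) = soft_thresh(-0.6471, 0.0468) = -0.6003
Iteration 3: beta = 0.5, y = -0.6003 + 0.5*(-0.6003 + 0.0287) = -0.8861
  grad(y) = 0.8216, v = y - alpha*grad = -0.913
  prox(v) = soft_thresh(-0.913, 0.0468) = -0.8663
Iteration 4: beta = 0.6, y = -0.8663 + 0.6*(-0.8663 + 0.6003) = -1.0258
  grad(y) = -1.413, v = y - alpha*grad = -0.9796
  prox(v) = soft_thresh(-0.9796, 0.0468) = -0.9328
f(x_4) = 8*(-0.9328)^2 + 15*(-0.9328) + 1.43*|-0.9328| = -5.6971


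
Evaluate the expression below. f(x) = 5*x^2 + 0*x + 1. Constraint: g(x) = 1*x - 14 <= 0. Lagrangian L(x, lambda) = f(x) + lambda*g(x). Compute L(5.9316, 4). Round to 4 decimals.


Step 1: Evaluate f(x).
f(5.9316) = 5*5.9316^2 + 0*5.9316 + 1 = 176.9194
Step 2: Evaluate g(x).
g(5.9316) = 1*5.9316 - 14 = -8.0684
Step 3: Compute Lagrangian.
L = 176.9194 + 4*-8.0684 = 144.6458


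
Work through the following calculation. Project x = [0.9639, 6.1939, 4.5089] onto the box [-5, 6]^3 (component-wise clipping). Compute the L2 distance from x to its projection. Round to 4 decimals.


Project each component onto [-5, 6].
clip(0.9639) = 0.9639, clip(6.1939) = 6.0, clip(4.5089) = 4.5089
Projection = [0.9639, 6.0, 4.5089]
Squared diffs: [0.0, 0.0376, 0.0]
Distance = sqrt(0.0376) = 0.1939


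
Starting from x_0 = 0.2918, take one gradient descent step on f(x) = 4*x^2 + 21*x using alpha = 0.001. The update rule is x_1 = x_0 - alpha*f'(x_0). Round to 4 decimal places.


We compute the gradient at x_0 and apply the update.
f'(x) = 8*x + 21
f'(0.2918) = 8*0.2918 + 21 = 23.3344
x_1 = 0.2918 - 0.001*23.3344 = 0.2685


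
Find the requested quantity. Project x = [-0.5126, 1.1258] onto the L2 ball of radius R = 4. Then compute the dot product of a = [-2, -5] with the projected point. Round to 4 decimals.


Step 1: Compute ||x|| (intermediates to 6 decimals).
||x|| = sqrt((-0.5126)^2 + 1.1258^2) = 1.237006
Step 2: Project.
Since ||x|| <= R, proj = x (no scaling needed).
proj(x) = [-0.5126, 1.1258]
Step 3: Dot product.
a^T * proj(x) = -2*(-0.5126) - 5*1.1258 = -4.6038


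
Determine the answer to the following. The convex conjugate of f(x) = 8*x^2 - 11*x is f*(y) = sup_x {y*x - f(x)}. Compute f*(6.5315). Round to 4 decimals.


f*(y) = sup_x {y*x - a*x^2 - b*x} = sup_x {(y-b)*x - a*x^2}
FOC: (y - b) - 2a*x = 0 => x* = (y - b)/(2a)
x* = (6.5315 + 11)/(2*8) = 1.0957
f*(6.5315) = (y-b)^2/(4a) = (6.5315 + 11)^2/(4*8)
= 307.3535/32 = 9.6048


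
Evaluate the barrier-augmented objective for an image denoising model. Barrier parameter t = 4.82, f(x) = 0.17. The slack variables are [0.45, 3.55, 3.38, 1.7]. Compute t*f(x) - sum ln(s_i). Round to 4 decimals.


Step 1: Compute log-barrier.
ln values: [-0.7985, 1.2669, 1.2179, 0.5306]
phi = -(-0.7985 + 1.2669 + 1.2179 + 0.5306) = -2.2169
Step 2: Compute augmented objective.
t*f(x) = 4.82*0.17 = 0.8194
Total = 0.8194 - 2.2169 = -1.3975


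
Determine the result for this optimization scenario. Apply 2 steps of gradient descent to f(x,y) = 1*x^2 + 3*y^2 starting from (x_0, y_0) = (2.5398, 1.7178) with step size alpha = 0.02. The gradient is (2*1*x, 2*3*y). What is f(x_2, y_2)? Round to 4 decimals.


Gradient descent on f(x,y) = 1*x^2 + 3*y^2.
Starting point: (2.5398, 1.7178), alpha = 0.02
Step 1: grad_x = 2*1*2.5398 = 5.0796, grad_y = 2*3*1.7178 = 10.3068
  x_1 = 2.5398 - 0.02*5.0796 = 2.4382
  y_1 = 1.7178 - 0.02*10.3068 = 1.5117
Step 2: grad_x = 2*1*2.4382 = 4.8764, grad_y = 2*3*1.5117 = 9.07
  x_2 = 2.4382 - 0.02*4.8764 = 2.3407
  y_2 = 1.5117 - 0.02*9.07 = 1.3303
f(2.3407, 1.3303) = 1*2.3407^2 + 3*1.3303^2 = 10.7876


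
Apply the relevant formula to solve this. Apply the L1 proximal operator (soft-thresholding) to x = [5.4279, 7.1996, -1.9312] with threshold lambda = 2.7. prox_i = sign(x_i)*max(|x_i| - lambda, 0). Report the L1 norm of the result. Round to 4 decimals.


Soft-thresholding with lambda = 2.7:
prox(5.4279) = sign(5.4279)*max(|5.4279| - 2.7, 0) = 2.7279
prox(7.1996) = sign(7.1996)*max(|7.1996| - 2.7, 0) = 4.4996
prox(-1.9312) = sign(-1.9312)*max(|-1.9312| - 2.7, 0) = 0.0
prox(x) = [2.7279, 4.4996, 0.0]
||prox(x)||_1 = 2.7279 + 4.4996 + 0.0 = 7.2275


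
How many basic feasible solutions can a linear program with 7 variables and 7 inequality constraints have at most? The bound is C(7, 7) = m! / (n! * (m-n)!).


Each vertex corresponds to some choice of n active constraints out of m, so the number of vertices is at most C(m, n) = m! / (n!(m-n)!).
m = 7, n = 7
Numerator: 7 * 6 * 5 * 4 * 3 * 2 * 1
Denominator: 7! = 5040
C(7, 7) = 1


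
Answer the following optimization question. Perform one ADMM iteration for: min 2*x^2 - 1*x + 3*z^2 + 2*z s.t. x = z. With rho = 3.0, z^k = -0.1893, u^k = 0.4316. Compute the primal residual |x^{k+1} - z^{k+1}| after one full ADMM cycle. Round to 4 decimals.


ADMM iteration with rho = 3.0, z^k = -0.1893, u^k = 0.4316
Step 1: x-update.
Minimize 2*x^2 - 1*x + (3.0/2)*(x + 0.1893 + 0.4316)^2
FOC: (2*2 + 3.0)*x = 1 + 3.0*(-0.1893 - 0.4316)
x^{k+1} = -0.1232
Step 2: z-update.
Minimize 3*z^2 + 2*z + (3.0/2)*(-0.1232 - z + 0.4316)^2
FOC: (2*3 + 3.0)*z = -2 + 3.0*(-0.1232 + 0.4316)
z^{k+1} = -0.1194
Step 3: u-update.
u^{k+1} = 0.4316 - 0.1232 + 0.1194 = 0.4278
Step 4: Primal residual = |-0.1232 + 0.1194| = 0.0038


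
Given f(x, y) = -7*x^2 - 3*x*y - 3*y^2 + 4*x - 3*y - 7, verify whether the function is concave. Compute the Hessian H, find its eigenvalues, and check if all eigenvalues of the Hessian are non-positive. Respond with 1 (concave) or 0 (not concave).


The Hessian of f(x,y) = -7*x^2 - 3*x*y - 3*y^2 + 4*x - 3*y - 7 is:
H = [[-14, -3], [-3, -6]]
Trace = -14 - 6 = -20
Determinant = -14*-6 - (-3)^2 = 75
Discriminant = (-20)^2 - 4*75 = 100.0
Eigenvalues: lambda_1 = -15.0, lambda_2 = -5.0
The function is concave.

1


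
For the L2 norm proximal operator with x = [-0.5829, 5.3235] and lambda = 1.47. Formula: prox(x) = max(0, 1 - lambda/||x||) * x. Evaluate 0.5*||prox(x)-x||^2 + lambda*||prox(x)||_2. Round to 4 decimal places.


Step 1: Compute ||x||.
||x|| = 5.3553
Step 2: Compute scaling factor.
scale = max(0, 1 - 1.47/5.3553) = 0.7255
Step 3: prox(x) = [-0.4229, 3.8622]
||prox(x)|| = 3.8853
Step 4: Proximal objective.
0.5*||prox-x||^2 = 1.0805
lambda*||prox|| = 5.7114
Total = 6.7919


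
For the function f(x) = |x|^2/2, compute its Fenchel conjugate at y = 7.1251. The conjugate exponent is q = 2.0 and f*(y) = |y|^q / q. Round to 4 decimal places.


The conjugate exponent q satisfies 1/p + 1/q = 1.
p = 2, so q = 2/(2 - 1) = 2.0
|y|^q = 7.1251^2.0 = 50.7671
f*(7.1251) = 50.7671 / 2.0 = 25.3835


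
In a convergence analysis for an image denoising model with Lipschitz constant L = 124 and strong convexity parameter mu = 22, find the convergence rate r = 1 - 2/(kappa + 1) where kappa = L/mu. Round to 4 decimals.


Step 1: Compute the condition number.
kappa = L/mu = 124/22 = 5.6364
Step 2: Compute the convergence rate.
r = 1 - 2/(kappa + 1) = 1 - 2*mu/(L + mu) = (L - mu)/(L + mu) = 102/146 = 0.6986


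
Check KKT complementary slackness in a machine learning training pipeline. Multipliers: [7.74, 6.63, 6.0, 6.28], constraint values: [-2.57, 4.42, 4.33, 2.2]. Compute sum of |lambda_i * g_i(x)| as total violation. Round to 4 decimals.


KKT complementary slackness check:
lambda_1 * g_1 = 7.74 * -2.57 = -19.8918
lambda_2 * g_2 = 6.63 * 4.42 = 29.3046
lambda_3 * g_3 = 6.0 * 4.33 = 25.98
lambda_4 * g_4 = 6.28 * 2.2 = 13.816
Total violation = 19.8918 + 29.3046 + 25.98 + 13.816 = 88.9924


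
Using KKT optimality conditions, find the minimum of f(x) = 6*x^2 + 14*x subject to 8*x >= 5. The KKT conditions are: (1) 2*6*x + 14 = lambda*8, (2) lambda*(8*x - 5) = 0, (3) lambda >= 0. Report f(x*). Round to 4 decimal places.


Step 1: Try lambda = 0 (constraint inactive).
x_unc = -14/(2*6) = -1.1667
Check: 8*-1.1667 = -9.3336 < 5 -- violated!
Step 2: Constraint must be active: 8*x = 5
x* = 5/8 = 0.625
lambda = (2*6*0.625 + 14)/8 = 2.6875
Step 3: Compute optimal value.
f(x*) = 6*0.625^2 + 14*0.625 = 11.0938


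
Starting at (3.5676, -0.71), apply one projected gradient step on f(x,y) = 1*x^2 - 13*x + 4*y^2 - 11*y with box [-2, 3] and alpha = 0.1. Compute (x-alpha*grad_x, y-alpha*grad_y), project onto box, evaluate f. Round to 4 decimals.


Step 1: Compute gradient at (3.5676, -0.71).
grad_x = 2*1*3.5676 - 13 = -5.8648
grad_y = 2*4*-0.71 - 11 = -16.68
Step 2: Gradient step.
x_raw = 3.5676 - 0.1*-5.8648 = 4.1541
y_raw = -0.71 - 0.1*-16.68 = 0.958
Step 3: Project onto [-2, 3].
x_proj = clip(4.1541) = 3.0
y_proj = clip(0.958) = 0.958
Step 4: Evaluate f.
f(3.0, 0.958) = -36.8669


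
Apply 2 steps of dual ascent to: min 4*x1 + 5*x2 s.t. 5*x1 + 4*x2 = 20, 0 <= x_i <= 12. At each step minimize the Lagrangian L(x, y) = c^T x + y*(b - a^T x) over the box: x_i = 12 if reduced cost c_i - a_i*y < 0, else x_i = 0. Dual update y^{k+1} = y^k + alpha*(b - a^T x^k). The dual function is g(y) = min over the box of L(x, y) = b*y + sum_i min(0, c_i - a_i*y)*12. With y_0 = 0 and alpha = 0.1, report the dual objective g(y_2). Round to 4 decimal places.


Dual ascent for LP: min 4*x1 + 5*x2, 5*x1 + 4*x2 = 20, 0 <= x_i <= 12
Step 1: y^k = 0.0, reduced costs: (4.0, 5.0)
  x^k = (0.0, 0.0), subgradient = b - a^T x = 20.0
  y^{k+1} = 0.0 + 0.1*20.0 = 2.0
Step 2: y^k = 2.0, reduced costs: (-6.0, -3.0)
  x^k = (12.0, 12.0), subgradient = b - a^T x = -88.0
  y^{k+1} = 2.0 + 0.1*-88.0 = -6.8
Dual objective at y_2 = -6.8: reduced costs (38.0, 32.2), box minimizer x = (0.0, 0.0)
g(y_2) = b*y + (c1 - a1*y)*x1 + (c2 - a2*y)*x2 = 20*(-6.8) + 38.0*0.0 + 32.2*0.0 = -136.0 + 0.0 + 0.0 = -136.0


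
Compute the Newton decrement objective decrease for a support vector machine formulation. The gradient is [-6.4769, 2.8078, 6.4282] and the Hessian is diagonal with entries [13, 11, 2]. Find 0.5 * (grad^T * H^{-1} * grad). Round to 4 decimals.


Step 1: H is diagonal, so H^(-1) * g = [-0.4982, 0.2553, 3.2141].
Step 2: g^T H^(-1) g = sum_i g_i^2 / H_ii
  = (-6.4769)^2/13 + (2.8078)^2/11 + (6.4282)^2/2
  = 3.2269 + 0.7167 + 20.6609 = 24.6045
Step 3: Objective decrease = 0.5 * g^T H^(-1) g = 12.3023


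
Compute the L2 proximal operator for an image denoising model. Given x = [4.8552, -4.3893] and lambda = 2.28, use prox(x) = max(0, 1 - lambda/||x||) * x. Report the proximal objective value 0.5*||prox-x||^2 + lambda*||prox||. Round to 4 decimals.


Step 1: Compute ||x||.
||x|| = 6.5451
Step 2: Compute scaling factor.
scale = max(0, 1 - 2.28/6.5451) = 0.6517
Step 3: prox(x) = [3.1639, -2.8603]
||prox(x)|| = 4.2651
Step 4: Proximal objective.
0.5*||prox-x||^2 = 2.5992
lambda*||prox|| = 9.7244
Total = 12.3237


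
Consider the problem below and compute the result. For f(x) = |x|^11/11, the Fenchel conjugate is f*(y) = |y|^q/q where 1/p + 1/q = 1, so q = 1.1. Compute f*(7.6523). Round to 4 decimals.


The conjugate exponent q satisfies 1/p + 1/q = 1.
p = 11, so q = 11/(11 - 1) = 1.1
|y|^q = 7.6523^1.1 = 9.3793
f*(7.6523) = 9.3793 / 1.1 = 8.5267


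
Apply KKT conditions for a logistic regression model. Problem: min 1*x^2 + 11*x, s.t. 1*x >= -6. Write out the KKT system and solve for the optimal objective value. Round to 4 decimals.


Step 1: Try lambda = 0 (constraint inactive).
Stationarity: 2*1*x + 11 = 0
x* = -11/(2*1) = -5.5
Check constraint: 1*-5.5 = -5.5 >= -6 -- satisfied.
Step 2: Compute optimal value.
f(x*) = 1*(-5.5)^2 + 11*(-5.5) = -30.25


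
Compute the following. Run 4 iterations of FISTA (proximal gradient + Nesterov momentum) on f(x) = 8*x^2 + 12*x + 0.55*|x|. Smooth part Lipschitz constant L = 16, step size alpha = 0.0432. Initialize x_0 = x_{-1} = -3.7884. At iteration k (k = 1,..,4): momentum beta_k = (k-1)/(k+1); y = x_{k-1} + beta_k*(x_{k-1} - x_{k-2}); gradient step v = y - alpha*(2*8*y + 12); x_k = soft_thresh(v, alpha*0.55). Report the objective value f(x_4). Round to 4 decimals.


FISTA on f(x) = 8*x^2 + 12*x + 0.55*|x|
L = 16, alpha = 0.0432
Iteration 1: beta = 0.0, y = -3.7884 + 0.0*(-3.7884 + 3.7884) = -3.7884
  grad(y) = -48.6144, v = y - alpha*grad = -1.6883
  prox(v) = soft_thresh(-1.6883, 0.0238) = -1.6645
Iteration 2: beta = 0.3333, y = -1.6645 + 0.3333*(-1.6645 + 3.7884) = -0.9565
  grad(y) = -3.3045, v = y - alpha*grad = -0.8138
  prox(v) = soft_thresh(-0.8138, 0.0238) = -0.79
Iteration 3: beta = 0.5, y = -0.79 + 0.5*(-0.79 + 1.6645) = -0.3528
  grad(y) = 6.3556, v = y - alpha*grad = -0.6273
  prox(v) = soft_thresh(-0.6273, 0.0238) = -0.6036
Iteration 4: beta = 0.6, y = -0.6036 + 0.6*(-0.6036 + 0.79) = -0.4917
  grad(y) = 4.1326, v = y - alpha*grad = -0.6702
  prox(v) = soft_thresh(-0.6702, 0.0238) = -0.6465
f(x_4) = 8*(-0.6465)^2 + 12*(-0.6465) + 0.55*|-0.6465| = -4.0587


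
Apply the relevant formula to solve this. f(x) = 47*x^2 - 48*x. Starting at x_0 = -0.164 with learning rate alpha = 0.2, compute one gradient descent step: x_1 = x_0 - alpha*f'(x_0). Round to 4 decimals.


We compute the gradient at x_0 and apply the update.
f'(x) = 94*x - 48
f'(-0.164) = 94*-0.164 - 48 = -63.416
x_1 = -0.164 - 0.2*-63.416 = 12.5192


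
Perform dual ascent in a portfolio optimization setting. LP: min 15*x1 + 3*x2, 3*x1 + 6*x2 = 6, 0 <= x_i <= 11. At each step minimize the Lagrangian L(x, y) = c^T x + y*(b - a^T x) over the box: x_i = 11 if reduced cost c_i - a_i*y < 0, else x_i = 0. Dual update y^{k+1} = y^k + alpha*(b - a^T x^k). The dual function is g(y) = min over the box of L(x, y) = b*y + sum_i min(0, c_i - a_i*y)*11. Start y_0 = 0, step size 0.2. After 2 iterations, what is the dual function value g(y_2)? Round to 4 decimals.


Dual ascent for LP: min 15*x1 + 3*x2, 3*x1 + 6*x2 = 6, 0 <= x_i <= 11
Step 1: y^k = 0.0, reduced costs: (15.0, 3.0)
  x^k = (0.0, 0.0), subgradient = b - a^T x = 6.0
  y^{k+1} = 0.0 + 0.2*6.0 = 1.2
Step 2: y^k = 1.2, reduced costs: (11.4, -4.2)
  x^k = (0.0, 11.0), subgradient = b - a^T x = -60.0
  y^{k+1} = 1.2 + 0.2*-60.0 = -10.8
Dual objective at y_2 = -10.8: reduced costs (47.4, 67.8), box minimizer x = (0.0, 0.0)
g(y_2) = b*y + (c1 - a1*y)*x1 + (c2 - a2*y)*x2 = 6*(-10.8) + 47.4*0.0 + 67.8*0.0 = -64.8 + 0.0 + 0.0 = -64.8


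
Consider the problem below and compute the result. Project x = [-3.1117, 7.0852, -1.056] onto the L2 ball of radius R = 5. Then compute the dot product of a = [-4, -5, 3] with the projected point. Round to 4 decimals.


Step 1: Compute ||x|| (intermediates to 6 decimals).
||x|| = sqrt((-3.1117)^2 + 7.0852^2 + (-1.056)^2) = 7.810113
Step 2: Project.
Since ||x|| > R, scale = R/||x|| = 5/7.810113 = 0.640196, proj(x) = scale * x
proj(x) = [-1.992098, 4.535917, -0.676047]
Step 3: Dot product.
a^T * proj(x) = -4*(-1.992098) - 5*4.535917 + 3*(-0.676047) = -16.7393


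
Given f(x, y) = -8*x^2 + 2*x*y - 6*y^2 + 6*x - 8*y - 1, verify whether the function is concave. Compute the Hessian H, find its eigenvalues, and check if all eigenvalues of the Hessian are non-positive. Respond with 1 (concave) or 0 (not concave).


The Hessian of f(x,y) = -8*x^2 + 2*x*y - 6*y^2 + 6*x - 8*y - 1 is:
H = [[-16, 2], [2, -12]]
Trace = -16 - 12 = -28
Determinant = -16*-12 - (2)^2 = 188
Discriminant = (-28)^2 - 4*188 = 32.0
Eigenvalues: lambda_1 = -16.8284, lambda_2 = -11.1716
The function is concave.

1


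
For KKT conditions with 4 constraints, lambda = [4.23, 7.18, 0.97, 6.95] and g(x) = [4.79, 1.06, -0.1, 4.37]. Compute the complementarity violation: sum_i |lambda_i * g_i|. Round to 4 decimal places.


KKT complementary slackness check:
lambda_1 * g_1 = 4.23 * 4.79 = 20.2617
lambda_2 * g_2 = 7.18 * 1.06 = 7.6108
lambda_3 * g_3 = 0.97 * -0.1 = -0.097
lambda_4 * g_4 = 6.95 * 4.37 = 30.3715
Total violation = 20.2617 + 7.6108 + 0.097 + 30.3715 = 58.341


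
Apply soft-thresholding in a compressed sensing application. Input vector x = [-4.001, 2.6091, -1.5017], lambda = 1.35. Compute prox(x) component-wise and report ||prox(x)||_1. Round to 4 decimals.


Soft-thresholding with lambda = 1.35:
prox(-4.001) = sign(-4.001)*max(|-4.001| - 1.35, 0) = -2.651
prox(2.6091) = sign(2.6091)*max(|2.6091| - 1.35, 0) = 1.2591
prox(-1.5017) = sign(-1.5017)*max(|-1.5017| - 1.35, 0) = -0.1517
prox(x) = [-2.651, 1.2591, -0.1517]
||prox(x)||_1 = 2.651 + 1.2591 + 0.1517 = 4.0618


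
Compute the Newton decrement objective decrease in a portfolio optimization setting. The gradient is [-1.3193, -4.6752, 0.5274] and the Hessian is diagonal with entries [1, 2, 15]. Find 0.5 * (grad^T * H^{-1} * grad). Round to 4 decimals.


Step 1: H is diagonal, so H^(-1) * g = [-1.3193, -2.3376, 0.0352].
Step 2: g^T H^(-1) g = sum_i g_i^2 / H_ii
  = (-1.3193)^2/1 + (-4.6752)^2/2 + (0.5274)^2/15
  = 1.7406 + 10.9287 + 0.0185 = 12.6878
Step 3: Objective decrease = 0.5 * g^T H^(-1) g = 6.3439


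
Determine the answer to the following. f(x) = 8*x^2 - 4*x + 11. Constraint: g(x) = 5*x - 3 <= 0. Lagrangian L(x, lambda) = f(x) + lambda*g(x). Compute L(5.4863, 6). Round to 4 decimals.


Step 1: Evaluate f(x).
f(5.4863) = 8*5.4863^2 - 4*5.4863 + 11 = 229.8507
Step 2: Evaluate g(x).
g(5.4863) = 5*5.4863 - 3 = 24.4315
Step 3: Compute Lagrangian.
L = 229.8507 + 6*24.4315 = 376.4397
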